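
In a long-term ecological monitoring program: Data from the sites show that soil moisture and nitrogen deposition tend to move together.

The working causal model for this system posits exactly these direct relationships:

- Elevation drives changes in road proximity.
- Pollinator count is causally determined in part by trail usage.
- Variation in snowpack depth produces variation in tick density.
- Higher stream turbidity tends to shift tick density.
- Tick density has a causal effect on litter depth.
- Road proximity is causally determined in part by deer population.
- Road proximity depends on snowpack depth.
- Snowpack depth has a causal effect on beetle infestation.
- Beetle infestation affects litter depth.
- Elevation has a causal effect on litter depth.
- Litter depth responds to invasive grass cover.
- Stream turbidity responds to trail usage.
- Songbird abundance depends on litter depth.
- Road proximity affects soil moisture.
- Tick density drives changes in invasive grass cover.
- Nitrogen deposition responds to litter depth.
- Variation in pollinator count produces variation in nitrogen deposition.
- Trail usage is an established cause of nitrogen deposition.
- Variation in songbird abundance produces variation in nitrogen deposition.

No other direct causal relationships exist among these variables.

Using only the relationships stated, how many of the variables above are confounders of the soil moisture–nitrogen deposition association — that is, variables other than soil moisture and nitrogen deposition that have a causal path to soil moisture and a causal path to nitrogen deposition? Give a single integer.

The common causes are: elevation (to soil moisture via elevation → road proximity → soil moisture; to nitrogen deposition via elevation → litter depth → nitrogen deposition); snowpack depth (to soil moisture via snowpack depth → road proximity → soil moisture; to nitrogen deposition via snowpack depth → beetle infestation → litter depth → nitrogen deposition).
Every other variable lacks a causal path to at least one of soil moisture and nitrogen deposition.

2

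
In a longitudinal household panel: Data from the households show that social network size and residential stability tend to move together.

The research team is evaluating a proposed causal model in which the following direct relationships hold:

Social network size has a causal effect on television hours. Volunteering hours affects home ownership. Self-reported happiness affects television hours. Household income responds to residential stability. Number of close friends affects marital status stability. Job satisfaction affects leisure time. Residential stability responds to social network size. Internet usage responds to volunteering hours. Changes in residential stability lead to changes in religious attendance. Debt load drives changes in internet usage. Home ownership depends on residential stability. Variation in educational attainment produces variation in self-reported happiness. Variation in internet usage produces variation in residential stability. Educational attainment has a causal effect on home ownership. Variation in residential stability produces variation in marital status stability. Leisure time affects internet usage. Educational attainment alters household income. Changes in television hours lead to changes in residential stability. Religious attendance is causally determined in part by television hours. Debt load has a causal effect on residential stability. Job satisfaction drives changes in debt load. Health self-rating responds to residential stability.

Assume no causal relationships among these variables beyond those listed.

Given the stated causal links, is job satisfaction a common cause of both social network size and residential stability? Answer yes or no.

Job satisfaction has no stated causal path to social network size. A confounder must cause both variables, so job satisfaction does not qualify.

no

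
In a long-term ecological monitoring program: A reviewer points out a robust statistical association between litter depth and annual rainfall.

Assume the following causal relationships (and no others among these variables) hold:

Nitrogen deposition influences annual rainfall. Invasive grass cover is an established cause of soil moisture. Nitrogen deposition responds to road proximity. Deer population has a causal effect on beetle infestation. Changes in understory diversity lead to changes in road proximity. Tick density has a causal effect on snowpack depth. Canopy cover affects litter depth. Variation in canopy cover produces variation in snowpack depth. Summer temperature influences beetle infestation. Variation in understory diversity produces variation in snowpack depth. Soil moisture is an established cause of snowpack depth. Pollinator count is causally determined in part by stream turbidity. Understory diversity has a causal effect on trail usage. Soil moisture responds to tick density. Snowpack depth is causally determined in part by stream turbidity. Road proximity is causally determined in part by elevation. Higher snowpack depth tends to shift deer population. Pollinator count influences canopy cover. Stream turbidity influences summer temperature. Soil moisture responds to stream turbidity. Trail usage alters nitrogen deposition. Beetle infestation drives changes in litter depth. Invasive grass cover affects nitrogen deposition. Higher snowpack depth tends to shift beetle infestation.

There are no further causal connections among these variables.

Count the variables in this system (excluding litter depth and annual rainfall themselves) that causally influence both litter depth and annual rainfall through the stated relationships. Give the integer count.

The common causes are: invasive grass cover (to litter depth via invasive grass cover → soil moisture → snowpack depth → beetle infestation → litter depth; to annual rainfall via invasive grass cover → nitrogen deposition → annual rainfall); understory diversity (to litter depth via understory diversity → snowpack depth → beetle infestation → litter depth; to annual rainfall via understory diversity → road proximity → nitrogen deposition → annual rainfall).
Every other variable lacks a causal path to at least one of litter depth and annual rainfall.

2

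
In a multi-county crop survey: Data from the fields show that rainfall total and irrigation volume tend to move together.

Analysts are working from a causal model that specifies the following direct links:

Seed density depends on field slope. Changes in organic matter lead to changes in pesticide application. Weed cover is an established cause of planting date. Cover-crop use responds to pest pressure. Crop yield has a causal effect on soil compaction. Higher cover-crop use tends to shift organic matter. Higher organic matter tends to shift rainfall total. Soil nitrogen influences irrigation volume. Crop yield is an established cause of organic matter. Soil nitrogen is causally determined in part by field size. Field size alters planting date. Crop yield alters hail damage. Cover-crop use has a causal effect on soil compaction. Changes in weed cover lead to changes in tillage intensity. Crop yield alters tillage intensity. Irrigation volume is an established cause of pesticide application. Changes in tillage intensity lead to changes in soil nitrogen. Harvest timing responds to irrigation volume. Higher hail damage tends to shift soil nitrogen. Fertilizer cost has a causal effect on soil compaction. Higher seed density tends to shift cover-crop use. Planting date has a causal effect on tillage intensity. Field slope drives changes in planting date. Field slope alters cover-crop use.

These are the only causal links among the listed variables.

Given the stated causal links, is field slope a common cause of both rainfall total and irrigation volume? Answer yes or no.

Field slope has a causal path to rainfall total (field slope → cover-crop use → organic matter → rainfall total) and to irrigation volume (field slope → planting date → tillage intensity → soil nitrogen → irrigation volume), so it is a common cause of both — a confounder.

yes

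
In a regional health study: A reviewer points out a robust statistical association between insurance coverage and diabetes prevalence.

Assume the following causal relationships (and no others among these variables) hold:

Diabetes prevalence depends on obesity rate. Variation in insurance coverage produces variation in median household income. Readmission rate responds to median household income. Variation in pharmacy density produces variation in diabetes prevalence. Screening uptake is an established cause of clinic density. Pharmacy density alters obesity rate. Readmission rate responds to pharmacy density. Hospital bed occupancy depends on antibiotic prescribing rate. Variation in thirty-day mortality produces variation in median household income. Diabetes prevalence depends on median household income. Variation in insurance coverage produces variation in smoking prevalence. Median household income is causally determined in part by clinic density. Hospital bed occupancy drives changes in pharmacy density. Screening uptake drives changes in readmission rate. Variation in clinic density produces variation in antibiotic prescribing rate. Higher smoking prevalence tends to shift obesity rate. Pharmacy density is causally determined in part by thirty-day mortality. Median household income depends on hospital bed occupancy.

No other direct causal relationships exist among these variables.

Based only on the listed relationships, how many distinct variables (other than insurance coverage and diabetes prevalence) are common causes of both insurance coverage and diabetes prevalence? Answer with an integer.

0

No listed variable has a causal path to both insurance coverage and diabetes prevalence, so there are no common causes.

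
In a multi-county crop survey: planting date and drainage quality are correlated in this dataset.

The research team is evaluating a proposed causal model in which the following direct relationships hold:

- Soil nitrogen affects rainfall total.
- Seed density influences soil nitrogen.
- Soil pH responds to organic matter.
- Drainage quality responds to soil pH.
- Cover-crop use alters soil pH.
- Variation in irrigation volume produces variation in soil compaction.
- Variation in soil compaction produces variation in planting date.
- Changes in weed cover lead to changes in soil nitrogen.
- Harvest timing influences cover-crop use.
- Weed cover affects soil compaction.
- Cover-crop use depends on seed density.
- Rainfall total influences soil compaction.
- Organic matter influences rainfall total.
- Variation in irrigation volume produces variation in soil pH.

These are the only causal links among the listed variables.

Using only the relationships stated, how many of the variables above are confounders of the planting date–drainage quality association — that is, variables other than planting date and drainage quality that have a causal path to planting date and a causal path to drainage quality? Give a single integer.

The common causes are: irrigation volume (to planting date via irrigation volume → soil compaction → planting date; to drainage quality via irrigation volume → soil pH → drainage quality); organic matter (to planting date via organic matter → rainfall total → soil compaction → planting date; to drainage quality via organic matter → soil pH → drainage quality); seed density (to planting date via seed density → soil nitrogen → rainfall total → soil compaction → planting date; to drainage quality via seed density → cover-crop use → soil pH → drainage quality).
Every other variable lacks a causal path to at least one of planting date and drainage quality.

3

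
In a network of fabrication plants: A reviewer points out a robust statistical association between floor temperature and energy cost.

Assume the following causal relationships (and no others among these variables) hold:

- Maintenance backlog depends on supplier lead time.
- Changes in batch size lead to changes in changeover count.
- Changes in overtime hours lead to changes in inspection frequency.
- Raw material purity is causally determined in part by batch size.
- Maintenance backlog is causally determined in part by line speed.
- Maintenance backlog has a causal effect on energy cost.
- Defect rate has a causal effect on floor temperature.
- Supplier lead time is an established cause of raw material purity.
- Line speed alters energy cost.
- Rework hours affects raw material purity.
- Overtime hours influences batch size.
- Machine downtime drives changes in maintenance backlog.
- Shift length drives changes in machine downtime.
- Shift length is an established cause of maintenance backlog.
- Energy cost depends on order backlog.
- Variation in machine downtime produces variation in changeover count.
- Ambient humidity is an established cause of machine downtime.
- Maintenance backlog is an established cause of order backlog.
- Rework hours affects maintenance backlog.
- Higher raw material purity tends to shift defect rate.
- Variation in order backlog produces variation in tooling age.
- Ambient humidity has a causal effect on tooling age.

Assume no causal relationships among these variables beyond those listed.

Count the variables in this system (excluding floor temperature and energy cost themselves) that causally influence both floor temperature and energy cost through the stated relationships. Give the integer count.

The common causes are: rework hours (to floor temperature via rework hours → raw material purity → defect rate → floor temperature; to energy cost via rework hours → maintenance backlog → energy cost); supplier lead time (to floor temperature via supplier lead time → raw material purity → defect rate → floor temperature; to energy cost via supplier lead time → maintenance backlog → energy cost).
Every other variable lacks a causal path to at least one of floor temperature and energy cost.

2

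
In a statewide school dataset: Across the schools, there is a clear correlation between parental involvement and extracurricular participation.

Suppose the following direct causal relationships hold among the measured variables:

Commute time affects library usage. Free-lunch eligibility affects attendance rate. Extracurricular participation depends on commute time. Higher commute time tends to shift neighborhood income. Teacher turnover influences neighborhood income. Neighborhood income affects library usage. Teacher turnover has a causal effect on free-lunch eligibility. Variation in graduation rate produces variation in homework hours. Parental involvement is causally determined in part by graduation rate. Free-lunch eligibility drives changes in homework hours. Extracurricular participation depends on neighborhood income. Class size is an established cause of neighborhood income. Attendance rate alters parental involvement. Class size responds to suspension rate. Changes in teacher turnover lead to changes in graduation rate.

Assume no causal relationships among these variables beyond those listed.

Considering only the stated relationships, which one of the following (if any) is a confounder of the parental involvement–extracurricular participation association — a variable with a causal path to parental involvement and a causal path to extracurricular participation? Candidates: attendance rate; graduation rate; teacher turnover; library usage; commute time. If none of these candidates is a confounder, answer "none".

teacher turnover

Teacher turnover causes parental involvement (teacher turnover → graduation rate → parental involvement) and also causes extracurricular participation (teacher turnover → neighborhood income → extracurricular participation); it is a common cause of both.
Each of the other candidates lacks a causal path to at least one of parental involvement and extracurricular participation, so they do not confound the relationship.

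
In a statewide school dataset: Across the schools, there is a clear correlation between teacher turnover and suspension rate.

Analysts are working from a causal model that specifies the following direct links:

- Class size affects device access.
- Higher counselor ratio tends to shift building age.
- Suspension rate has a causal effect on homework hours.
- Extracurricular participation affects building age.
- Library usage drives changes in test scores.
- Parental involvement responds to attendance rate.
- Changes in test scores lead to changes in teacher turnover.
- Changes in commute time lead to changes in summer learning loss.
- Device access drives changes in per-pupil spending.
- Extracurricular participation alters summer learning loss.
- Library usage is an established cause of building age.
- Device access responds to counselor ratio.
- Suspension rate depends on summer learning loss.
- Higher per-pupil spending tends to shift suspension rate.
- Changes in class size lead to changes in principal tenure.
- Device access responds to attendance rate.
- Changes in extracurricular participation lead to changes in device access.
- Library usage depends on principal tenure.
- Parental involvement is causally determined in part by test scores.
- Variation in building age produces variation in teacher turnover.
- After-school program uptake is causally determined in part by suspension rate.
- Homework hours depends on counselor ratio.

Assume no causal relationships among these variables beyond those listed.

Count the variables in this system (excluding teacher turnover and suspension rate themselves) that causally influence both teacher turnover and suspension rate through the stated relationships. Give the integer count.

The common causes are: class size (to teacher turnover via class size → principal tenure → library usage → test scores → teacher turnover; to suspension rate via class size → device access → per-pupil spending → suspension rate); counselor ratio (to teacher turnover via counselor ratio → building age → teacher turnover; to suspension rate via counselor ratio → device access → per-pupil spending → suspension rate); extracurricular participation (to teacher turnover via extracurricular participation → building age → teacher turnover; to suspension rate via extracurricular participation → summer learning loss → suspension rate).
Every other variable lacks a causal path to at least one of teacher turnover and suspension rate.

3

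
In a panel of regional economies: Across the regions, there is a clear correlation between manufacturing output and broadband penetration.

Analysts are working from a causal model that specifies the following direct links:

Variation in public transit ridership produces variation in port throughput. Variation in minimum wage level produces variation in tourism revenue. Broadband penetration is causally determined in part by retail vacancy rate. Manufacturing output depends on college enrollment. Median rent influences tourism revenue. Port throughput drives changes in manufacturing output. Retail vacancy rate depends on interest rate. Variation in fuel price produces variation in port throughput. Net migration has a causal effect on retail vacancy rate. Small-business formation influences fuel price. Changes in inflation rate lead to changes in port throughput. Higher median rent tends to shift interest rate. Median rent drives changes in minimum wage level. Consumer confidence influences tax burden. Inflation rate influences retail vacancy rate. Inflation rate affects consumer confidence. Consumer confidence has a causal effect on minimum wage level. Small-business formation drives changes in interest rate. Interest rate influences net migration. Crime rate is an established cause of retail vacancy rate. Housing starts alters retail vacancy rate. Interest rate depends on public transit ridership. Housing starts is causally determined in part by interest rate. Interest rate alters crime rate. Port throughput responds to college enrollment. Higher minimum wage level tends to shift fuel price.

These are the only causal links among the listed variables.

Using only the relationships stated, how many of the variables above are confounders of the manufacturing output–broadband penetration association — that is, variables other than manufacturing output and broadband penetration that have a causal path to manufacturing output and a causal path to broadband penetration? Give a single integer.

4

The common causes are: inflation rate (to manufacturing output via inflation rate → port throughput → manufacturing output; to broadband penetration via inflation rate → retail vacancy rate → broadband penetration); median rent (to manufacturing output via median rent → minimum wage level → fuel price → port throughput → manufacturing output; to broadband penetration via median rent → interest rate → retail vacancy rate → broadband penetration); public transit ridership (to manufacturing output via public transit ridership → port throughput → manufacturing output; to broadband penetration via public transit ridership → interest rate → retail vacancy rate → broadband penetration); small-business formation (to manufacturing output via small-business formation → fuel price → port throughput → manufacturing output; to broadband penetration via small-business formation → interest rate → retail vacancy rate → broadband penetration).
Every other variable lacks a causal path to at least one of manufacturing output and broadband penetration.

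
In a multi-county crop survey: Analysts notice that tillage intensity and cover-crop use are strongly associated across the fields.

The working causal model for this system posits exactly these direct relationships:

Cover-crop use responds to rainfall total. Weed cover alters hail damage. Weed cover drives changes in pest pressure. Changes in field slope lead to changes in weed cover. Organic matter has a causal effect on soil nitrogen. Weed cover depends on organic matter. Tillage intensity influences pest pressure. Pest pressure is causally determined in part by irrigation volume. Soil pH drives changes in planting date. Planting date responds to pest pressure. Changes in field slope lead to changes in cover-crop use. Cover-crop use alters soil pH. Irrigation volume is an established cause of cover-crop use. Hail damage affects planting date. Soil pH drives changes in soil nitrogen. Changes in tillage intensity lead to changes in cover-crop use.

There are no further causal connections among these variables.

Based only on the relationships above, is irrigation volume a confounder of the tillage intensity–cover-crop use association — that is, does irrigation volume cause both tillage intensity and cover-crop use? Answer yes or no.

no

Irrigation volume has no stated causal path to tillage intensity. A confounder must cause both variables, so irrigation volume does not qualify.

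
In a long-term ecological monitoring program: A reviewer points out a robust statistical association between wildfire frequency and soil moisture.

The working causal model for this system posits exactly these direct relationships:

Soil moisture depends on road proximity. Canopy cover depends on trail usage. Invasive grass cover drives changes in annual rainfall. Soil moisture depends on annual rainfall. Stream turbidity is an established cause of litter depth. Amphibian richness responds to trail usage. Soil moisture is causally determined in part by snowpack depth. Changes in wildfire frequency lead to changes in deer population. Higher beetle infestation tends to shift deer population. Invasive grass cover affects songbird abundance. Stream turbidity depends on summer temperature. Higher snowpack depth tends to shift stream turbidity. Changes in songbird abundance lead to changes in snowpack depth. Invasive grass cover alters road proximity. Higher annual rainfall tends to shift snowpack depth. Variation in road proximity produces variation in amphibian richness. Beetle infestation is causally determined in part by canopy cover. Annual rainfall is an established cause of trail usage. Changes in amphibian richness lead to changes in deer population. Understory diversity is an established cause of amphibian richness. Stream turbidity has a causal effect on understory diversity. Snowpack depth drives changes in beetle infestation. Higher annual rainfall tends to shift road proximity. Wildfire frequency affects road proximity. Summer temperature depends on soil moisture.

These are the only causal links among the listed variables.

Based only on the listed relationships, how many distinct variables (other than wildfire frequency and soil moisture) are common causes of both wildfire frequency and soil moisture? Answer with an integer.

No listed variable has a causal path to both wildfire frequency and soil moisture, so there are no common causes.

0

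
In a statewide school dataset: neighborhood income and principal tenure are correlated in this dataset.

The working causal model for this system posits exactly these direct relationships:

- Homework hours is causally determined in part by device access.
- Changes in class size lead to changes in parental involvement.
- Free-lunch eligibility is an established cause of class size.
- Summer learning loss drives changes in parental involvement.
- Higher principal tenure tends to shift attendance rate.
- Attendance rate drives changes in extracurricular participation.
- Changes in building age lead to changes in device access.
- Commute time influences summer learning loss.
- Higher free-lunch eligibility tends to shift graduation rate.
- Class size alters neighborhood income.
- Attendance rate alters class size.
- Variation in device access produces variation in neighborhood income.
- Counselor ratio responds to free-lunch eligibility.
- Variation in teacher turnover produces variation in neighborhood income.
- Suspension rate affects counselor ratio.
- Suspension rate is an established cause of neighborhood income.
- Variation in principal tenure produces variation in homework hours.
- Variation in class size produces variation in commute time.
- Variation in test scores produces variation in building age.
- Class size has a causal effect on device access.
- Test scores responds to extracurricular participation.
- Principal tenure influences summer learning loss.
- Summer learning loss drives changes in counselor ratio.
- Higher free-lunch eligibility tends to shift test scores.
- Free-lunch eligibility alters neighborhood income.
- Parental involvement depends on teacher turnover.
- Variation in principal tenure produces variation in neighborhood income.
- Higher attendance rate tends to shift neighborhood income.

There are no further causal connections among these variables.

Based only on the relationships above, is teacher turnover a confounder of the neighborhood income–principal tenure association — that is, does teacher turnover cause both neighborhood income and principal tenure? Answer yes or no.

no

Teacher turnover has no stated causal path to principal tenure. A confounder must cause both variables, so teacher turnover does not qualify.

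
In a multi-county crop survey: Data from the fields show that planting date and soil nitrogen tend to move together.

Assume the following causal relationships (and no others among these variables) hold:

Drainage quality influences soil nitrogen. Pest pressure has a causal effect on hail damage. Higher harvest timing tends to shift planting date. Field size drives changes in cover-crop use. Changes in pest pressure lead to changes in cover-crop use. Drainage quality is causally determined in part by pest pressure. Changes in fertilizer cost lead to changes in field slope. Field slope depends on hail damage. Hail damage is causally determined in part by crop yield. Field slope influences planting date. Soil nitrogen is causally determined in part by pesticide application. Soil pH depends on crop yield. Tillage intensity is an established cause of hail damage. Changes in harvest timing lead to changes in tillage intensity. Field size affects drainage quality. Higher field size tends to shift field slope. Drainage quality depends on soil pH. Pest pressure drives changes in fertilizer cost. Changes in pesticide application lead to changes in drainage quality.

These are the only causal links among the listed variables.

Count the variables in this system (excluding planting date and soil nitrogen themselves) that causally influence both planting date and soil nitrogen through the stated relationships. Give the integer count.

The common causes are: crop yield (to planting date via crop yield → hail damage → field slope → planting date; to soil nitrogen via crop yield → soil pH → drainage quality → soil nitrogen); field size (to planting date via field size → field slope → planting date; to soil nitrogen via field size → drainage quality → soil nitrogen); pest pressure (to planting date via pest pressure → hail damage → field slope → planting date; to soil nitrogen via pest pressure → drainage quality → soil nitrogen).
Every other variable lacks a causal path to at least one of planting date and soil nitrogen.

3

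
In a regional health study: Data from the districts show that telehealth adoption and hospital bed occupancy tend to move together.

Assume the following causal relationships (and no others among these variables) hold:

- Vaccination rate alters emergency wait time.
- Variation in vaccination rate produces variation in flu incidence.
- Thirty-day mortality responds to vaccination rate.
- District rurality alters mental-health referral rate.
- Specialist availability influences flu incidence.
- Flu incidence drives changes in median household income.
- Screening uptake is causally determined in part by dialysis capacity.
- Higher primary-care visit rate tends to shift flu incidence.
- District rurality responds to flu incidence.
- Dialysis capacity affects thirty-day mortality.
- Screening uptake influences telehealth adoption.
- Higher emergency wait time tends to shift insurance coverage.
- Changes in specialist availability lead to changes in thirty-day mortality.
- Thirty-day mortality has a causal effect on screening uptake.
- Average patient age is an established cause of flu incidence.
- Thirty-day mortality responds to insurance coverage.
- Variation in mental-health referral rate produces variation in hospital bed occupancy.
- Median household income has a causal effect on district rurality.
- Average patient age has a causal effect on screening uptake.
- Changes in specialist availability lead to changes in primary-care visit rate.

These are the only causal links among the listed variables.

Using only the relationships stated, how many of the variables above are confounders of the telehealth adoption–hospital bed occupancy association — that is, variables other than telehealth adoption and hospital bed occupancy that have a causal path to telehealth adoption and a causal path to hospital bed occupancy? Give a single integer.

The common causes are: average patient age (to telehealth adoption via average patient age → screening uptake → telehealth adoption; to hospital bed occupancy via average patient age → flu incidence → district rurality → mental-health referral rate → hospital bed occupancy); specialist availability (to telehealth adoption via specialist availability → thirty-day mortality → screening uptake → telehealth adoption; to hospital bed occupancy via specialist availability → flu incidence → district rurality → mental-health referral rate → hospital bed occupancy); vaccination rate (to telehealth adoption via vaccination rate → thirty-day mortality → screening uptake → telehealth adoption; to hospital bed occupancy via vaccination rate → flu incidence → district rurality → mental-health referral rate → hospital bed occupancy).
Every other variable lacks a causal path to at least one of telehealth adoption and hospital bed occupancy.

3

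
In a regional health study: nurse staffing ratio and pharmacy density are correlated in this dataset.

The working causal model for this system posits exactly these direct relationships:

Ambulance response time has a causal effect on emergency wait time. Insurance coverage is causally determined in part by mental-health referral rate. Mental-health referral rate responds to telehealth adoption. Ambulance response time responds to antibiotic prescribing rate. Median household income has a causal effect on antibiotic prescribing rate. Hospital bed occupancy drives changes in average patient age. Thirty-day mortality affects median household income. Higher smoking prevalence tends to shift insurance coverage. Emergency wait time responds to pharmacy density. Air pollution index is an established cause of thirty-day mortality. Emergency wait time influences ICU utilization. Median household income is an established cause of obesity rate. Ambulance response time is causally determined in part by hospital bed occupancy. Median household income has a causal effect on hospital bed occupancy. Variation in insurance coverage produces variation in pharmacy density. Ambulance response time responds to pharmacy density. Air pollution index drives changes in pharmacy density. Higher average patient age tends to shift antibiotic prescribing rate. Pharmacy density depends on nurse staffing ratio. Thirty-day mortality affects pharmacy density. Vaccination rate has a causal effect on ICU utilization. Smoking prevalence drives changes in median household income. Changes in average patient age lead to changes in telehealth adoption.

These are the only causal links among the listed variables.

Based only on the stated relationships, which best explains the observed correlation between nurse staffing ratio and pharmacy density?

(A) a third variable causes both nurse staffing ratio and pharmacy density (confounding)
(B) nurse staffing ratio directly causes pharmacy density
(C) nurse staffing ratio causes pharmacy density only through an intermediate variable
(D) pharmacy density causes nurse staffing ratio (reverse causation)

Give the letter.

B

There is a stated direct causal link nurse staffing ratio → pharmacy density, and no variable causes both nurse staffing ratio and pharmacy density, so the correlation reflects direct causation.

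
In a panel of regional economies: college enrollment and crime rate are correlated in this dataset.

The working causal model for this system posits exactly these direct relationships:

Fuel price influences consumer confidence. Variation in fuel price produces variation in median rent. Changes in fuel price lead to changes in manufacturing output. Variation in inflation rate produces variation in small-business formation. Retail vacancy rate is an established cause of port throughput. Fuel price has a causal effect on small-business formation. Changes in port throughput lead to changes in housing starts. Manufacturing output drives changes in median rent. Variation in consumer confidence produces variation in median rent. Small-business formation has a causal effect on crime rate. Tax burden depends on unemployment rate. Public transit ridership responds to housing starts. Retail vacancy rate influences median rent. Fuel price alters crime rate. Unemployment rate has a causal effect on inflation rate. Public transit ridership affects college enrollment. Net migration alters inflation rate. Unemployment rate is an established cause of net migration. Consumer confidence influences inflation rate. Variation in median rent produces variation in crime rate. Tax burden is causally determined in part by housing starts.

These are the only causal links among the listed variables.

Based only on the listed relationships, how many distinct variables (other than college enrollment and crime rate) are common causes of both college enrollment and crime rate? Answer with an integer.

The common causes are: retail vacancy rate (to college enrollment via retail vacancy rate → port throughput → housing starts → public transit ridership → college enrollment; to crime rate via retail vacancy rate → median rent → crime rate).
Every other variable lacks a causal path to at least one of college enrollment and crime rate.

1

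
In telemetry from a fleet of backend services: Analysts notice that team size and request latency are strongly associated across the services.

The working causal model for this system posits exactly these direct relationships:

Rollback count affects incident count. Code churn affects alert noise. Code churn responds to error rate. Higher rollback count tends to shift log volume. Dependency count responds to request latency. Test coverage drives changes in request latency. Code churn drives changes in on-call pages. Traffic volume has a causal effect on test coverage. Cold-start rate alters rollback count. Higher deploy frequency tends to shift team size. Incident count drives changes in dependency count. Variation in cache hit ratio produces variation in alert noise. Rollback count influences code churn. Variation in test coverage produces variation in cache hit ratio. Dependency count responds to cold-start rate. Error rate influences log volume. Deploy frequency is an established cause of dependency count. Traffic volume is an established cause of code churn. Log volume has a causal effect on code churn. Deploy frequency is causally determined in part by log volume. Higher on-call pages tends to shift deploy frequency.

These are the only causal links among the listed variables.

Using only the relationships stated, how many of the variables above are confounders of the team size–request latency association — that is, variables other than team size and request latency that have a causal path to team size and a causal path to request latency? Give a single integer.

1

The common causes are: traffic volume (to team size via traffic volume → code churn → on-call pages → deploy frequency → team size; to request latency via traffic volume → test coverage → request latency).
Every other variable lacks a causal path to at least one of team size and request latency.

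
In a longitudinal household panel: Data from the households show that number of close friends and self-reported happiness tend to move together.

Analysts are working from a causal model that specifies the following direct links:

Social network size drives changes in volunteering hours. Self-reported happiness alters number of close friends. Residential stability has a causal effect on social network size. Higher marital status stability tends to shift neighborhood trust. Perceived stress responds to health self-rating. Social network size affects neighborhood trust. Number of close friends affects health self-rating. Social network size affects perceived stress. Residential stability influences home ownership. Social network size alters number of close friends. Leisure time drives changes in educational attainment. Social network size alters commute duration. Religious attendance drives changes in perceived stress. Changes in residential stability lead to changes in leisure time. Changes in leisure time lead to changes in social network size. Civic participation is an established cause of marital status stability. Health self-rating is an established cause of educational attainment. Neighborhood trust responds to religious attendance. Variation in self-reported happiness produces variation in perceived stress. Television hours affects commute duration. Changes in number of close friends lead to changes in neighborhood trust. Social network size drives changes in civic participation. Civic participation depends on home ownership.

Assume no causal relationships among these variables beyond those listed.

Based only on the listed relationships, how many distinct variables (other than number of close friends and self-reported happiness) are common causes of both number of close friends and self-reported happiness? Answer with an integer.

0

No listed variable has a causal path to both number of close friends and self-reported happiness, so there are no common causes.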